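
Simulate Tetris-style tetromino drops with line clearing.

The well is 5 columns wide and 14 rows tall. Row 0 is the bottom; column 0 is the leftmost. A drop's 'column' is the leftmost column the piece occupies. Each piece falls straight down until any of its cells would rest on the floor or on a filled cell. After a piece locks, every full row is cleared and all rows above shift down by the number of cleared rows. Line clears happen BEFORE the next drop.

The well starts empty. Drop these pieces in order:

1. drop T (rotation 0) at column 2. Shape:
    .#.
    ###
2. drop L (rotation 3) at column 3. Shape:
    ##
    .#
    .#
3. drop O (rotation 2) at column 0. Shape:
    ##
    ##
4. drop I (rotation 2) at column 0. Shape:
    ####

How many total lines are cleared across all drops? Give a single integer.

Drop 1: T rot0 at col 2 lands with bottom-row=0; cleared 0 line(s) (total 0); column heights now [0 0 1 2 1], max=2
Drop 2: L rot3 at col 3 lands with bottom-row=1; cleared 0 line(s) (total 0); column heights now [0 0 1 4 4], max=4
Drop 3: O rot2 at col 0 lands with bottom-row=0; cleared 1 line(s) (total 1); column heights now [1 1 0 3 3], max=3
Drop 4: I rot2 at col 0 lands with bottom-row=3; cleared 0 line(s) (total 1); column heights now [4 4 4 4 3], max=4

Answer: 1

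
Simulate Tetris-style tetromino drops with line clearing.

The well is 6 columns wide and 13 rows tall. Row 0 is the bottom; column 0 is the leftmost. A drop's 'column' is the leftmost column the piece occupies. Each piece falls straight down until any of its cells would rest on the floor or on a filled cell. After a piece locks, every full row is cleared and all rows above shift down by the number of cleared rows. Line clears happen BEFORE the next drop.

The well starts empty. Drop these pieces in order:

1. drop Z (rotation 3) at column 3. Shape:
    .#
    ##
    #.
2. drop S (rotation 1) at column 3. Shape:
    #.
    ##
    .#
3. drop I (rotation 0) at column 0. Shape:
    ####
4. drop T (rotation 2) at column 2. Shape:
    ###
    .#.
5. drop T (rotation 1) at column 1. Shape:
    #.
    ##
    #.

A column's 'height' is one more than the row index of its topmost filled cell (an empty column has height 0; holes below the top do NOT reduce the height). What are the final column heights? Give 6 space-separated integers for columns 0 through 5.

Answer: 7 11 10 9 9 0

Derivation:
Drop 1: Z rot3 at col 3 lands with bottom-row=0; cleared 0 line(s) (total 0); column heights now [0 0 0 2 3 0], max=3
Drop 2: S rot1 at col 3 lands with bottom-row=3; cleared 0 line(s) (total 0); column heights now [0 0 0 6 5 0], max=6
Drop 3: I rot0 at col 0 lands with bottom-row=6; cleared 0 line(s) (total 0); column heights now [7 7 7 7 5 0], max=7
Drop 4: T rot2 at col 2 lands with bottom-row=7; cleared 0 line(s) (total 0); column heights now [7 7 9 9 9 0], max=9
Drop 5: T rot1 at col 1 lands with bottom-row=8; cleared 0 line(s) (total 0); column heights now [7 11 10 9 9 0], max=11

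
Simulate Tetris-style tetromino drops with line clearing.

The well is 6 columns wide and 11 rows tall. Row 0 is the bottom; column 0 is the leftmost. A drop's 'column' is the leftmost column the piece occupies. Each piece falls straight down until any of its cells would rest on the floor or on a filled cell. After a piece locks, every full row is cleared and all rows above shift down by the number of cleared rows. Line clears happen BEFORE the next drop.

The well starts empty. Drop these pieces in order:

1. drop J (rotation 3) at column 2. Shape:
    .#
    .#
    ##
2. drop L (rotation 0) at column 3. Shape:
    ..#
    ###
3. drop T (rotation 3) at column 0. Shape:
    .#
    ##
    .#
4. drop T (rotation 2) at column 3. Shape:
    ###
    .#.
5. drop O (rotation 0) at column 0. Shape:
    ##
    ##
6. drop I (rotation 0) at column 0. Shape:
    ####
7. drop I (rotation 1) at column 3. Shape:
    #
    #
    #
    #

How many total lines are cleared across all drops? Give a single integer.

Answer: 0

Derivation:
Drop 1: J rot3 at col 2 lands with bottom-row=0; cleared 0 line(s) (total 0); column heights now [0 0 1 3 0 0], max=3
Drop 2: L rot0 at col 3 lands with bottom-row=3; cleared 0 line(s) (total 0); column heights now [0 0 1 4 4 5], max=5
Drop 3: T rot3 at col 0 lands with bottom-row=0; cleared 0 line(s) (total 0); column heights now [2 3 1 4 4 5], max=5
Drop 4: T rot2 at col 3 lands with bottom-row=4; cleared 0 line(s) (total 0); column heights now [2 3 1 6 6 6], max=6
Drop 5: O rot0 at col 0 lands with bottom-row=3; cleared 0 line(s) (total 0); column heights now [5 5 1 6 6 6], max=6
Drop 6: I rot0 at col 0 lands with bottom-row=6; cleared 0 line(s) (total 0); column heights now [7 7 7 7 6 6], max=7
Drop 7: I rot1 at col 3 lands with bottom-row=7; cleared 0 line(s) (total 0); column heights now [7 7 7 11 6 6], max=11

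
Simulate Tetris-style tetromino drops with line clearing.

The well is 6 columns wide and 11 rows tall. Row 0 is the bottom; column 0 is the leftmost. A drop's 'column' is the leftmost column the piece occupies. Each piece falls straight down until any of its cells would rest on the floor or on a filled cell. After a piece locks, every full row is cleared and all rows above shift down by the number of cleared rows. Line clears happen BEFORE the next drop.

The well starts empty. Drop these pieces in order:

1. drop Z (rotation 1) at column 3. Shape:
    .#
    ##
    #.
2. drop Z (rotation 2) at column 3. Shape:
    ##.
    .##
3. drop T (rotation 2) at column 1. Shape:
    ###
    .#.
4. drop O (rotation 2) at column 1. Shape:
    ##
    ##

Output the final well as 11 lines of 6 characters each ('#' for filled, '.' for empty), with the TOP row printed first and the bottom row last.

Answer: ......
......
......
.##...
.##...
.###..
..###.
....##
....#.
...##.
...#..

Derivation:
Drop 1: Z rot1 at col 3 lands with bottom-row=0; cleared 0 line(s) (total 0); column heights now [0 0 0 2 3 0], max=3
Drop 2: Z rot2 at col 3 lands with bottom-row=3; cleared 0 line(s) (total 0); column heights now [0 0 0 5 5 4], max=5
Drop 3: T rot2 at col 1 lands with bottom-row=4; cleared 0 line(s) (total 0); column heights now [0 6 6 6 5 4], max=6
Drop 4: O rot2 at col 1 lands with bottom-row=6; cleared 0 line(s) (total 0); column heights now [0 8 8 6 5 4], max=8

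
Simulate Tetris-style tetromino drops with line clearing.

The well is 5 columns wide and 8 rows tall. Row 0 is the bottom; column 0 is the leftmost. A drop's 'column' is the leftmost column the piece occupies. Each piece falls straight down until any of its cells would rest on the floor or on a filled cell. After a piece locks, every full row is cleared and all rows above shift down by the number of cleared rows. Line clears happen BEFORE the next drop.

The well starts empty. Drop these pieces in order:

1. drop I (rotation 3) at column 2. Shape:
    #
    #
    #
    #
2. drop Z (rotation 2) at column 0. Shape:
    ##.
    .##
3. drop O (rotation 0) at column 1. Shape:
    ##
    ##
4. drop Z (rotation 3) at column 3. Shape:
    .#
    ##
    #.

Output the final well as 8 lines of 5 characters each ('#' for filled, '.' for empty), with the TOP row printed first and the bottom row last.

Drop 1: I rot3 at col 2 lands with bottom-row=0; cleared 0 line(s) (total 0); column heights now [0 0 4 0 0], max=4
Drop 2: Z rot2 at col 0 lands with bottom-row=4; cleared 0 line(s) (total 0); column heights now [6 6 5 0 0], max=6
Drop 3: O rot0 at col 1 lands with bottom-row=6; cleared 0 line(s) (total 0); column heights now [6 8 8 0 0], max=8
Drop 4: Z rot3 at col 3 lands with bottom-row=0; cleared 0 line(s) (total 0); column heights now [6 8 8 2 3], max=8

Answer: .##..
.##..
##...
.##..
..#..
..#.#
..###
..##.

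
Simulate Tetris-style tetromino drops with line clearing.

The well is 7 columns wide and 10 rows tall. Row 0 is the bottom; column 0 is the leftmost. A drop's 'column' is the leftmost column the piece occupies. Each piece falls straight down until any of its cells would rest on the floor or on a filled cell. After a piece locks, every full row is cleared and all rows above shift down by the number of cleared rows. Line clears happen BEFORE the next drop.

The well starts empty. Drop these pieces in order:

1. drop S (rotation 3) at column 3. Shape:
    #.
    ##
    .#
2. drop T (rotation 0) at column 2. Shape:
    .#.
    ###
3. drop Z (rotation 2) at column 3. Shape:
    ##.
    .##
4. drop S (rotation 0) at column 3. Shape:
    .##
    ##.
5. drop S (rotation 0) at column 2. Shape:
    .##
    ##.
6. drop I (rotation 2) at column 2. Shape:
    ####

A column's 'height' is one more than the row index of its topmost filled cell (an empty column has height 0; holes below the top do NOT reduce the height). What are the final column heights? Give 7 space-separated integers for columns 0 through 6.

Answer: 0 0 10 10 10 10 0

Derivation:
Drop 1: S rot3 at col 3 lands with bottom-row=0; cleared 0 line(s) (total 0); column heights now [0 0 0 3 2 0 0], max=3
Drop 2: T rot0 at col 2 lands with bottom-row=3; cleared 0 line(s) (total 0); column heights now [0 0 4 5 4 0 0], max=5
Drop 3: Z rot2 at col 3 lands with bottom-row=4; cleared 0 line(s) (total 0); column heights now [0 0 4 6 6 5 0], max=6
Drop 4: S rot0 at col 3 lands with bottom-row=6; cleared 0 line(s) (total 0); column heights now [0 0 4 7 8 8 0], max=8
Drop 5: S rot0 at col 2 lands with bottom-row=7; cleared 0 line(s) (total 0); column heights now [0 0 8 9 9 8 0], max=9
Drop 6: I rot2 at col 2 lands with bottom-row=9; cleared 0 line(s) (total 0); column heights now [0 0 10 10 10 10 0], max=10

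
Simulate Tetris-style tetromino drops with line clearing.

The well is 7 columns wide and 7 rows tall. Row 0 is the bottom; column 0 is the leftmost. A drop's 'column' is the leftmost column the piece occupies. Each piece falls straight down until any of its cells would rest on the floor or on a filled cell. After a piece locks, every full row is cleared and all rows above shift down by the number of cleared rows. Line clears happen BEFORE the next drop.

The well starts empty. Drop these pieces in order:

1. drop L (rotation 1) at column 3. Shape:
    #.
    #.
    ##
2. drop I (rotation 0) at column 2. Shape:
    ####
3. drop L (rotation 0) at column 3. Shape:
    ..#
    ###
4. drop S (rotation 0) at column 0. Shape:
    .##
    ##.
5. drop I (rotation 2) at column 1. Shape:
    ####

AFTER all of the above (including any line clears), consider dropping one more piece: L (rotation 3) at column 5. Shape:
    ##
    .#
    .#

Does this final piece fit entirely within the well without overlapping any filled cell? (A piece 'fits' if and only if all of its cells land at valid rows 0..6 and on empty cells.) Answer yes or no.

Drop 1: L rot1 at col 3 lands with bottom-row=0; cleared 0 line(s) (total 0); column heights now [0 0 0 3 1 0 0], max=3
Drop 2: I rot0 at col 2 lands with bottom-row=3; cleared 0 line(s) (total 0); column heights now [0 0 4 4 4 4 0], max=4
Drop 3: L rot0 at col 3 lands with bottom-row=4; cleared 0 line(s) (total 0); column heights now [0 0 4 5 5 6 0], max=6
Drop 4: S rot0 at col 0 lands with bottom-row=3; cleared 0 line(s) (total 0); column heights now [4 5 5 5 5 6 0], max=6
Drop 5: I rot2 at col 1 lands with bottom-row=5; cleared 0 line(s) (total 0); column heights now [4 6 6 6 6 6 0], max=6
Test piece L rot3 at col 5 (width 2): heights before test = [4 6 6 6 6 6 0]; fits = True

Answer: yes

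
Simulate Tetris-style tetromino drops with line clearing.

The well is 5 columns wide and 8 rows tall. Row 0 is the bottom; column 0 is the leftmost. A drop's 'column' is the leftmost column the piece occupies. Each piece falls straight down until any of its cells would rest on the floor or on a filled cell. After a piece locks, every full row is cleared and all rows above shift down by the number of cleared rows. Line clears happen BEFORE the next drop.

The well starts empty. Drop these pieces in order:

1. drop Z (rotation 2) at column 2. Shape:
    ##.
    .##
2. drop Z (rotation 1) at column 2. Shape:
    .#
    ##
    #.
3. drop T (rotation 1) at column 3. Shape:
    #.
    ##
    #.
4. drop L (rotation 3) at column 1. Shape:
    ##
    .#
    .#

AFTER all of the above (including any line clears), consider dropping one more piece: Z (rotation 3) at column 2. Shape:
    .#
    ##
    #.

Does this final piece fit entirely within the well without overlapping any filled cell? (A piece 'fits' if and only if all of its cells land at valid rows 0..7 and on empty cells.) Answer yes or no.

Answer: no

Derivation:
Drop 1: Z rot2 at col 2 lands with bottom-row=0; cleared 0 line(s) (total 0); column heights now [0 0 2 2 1], max=2
Drop 2: Z rot1 at col 2 lands with bottom-row=2; cleared 0 line(s) (total 0); column heights now [0 0 4 5 1], max=5
Drop 3: T rot1 at col 3 lands with bottom-row=5; cleared 0 line(s) (total 0); column heights now [0 0 4 8 7], max=8
Drop 4: L rot3 at col 1 lands with bottom-row=4; cleared 0 line(s) (total 0); column heights now [0 7 7 8 7], max=8
Test piece Z rot3 at col 2 (width 2): heights before test = [0 7 7 8 7]; fits = False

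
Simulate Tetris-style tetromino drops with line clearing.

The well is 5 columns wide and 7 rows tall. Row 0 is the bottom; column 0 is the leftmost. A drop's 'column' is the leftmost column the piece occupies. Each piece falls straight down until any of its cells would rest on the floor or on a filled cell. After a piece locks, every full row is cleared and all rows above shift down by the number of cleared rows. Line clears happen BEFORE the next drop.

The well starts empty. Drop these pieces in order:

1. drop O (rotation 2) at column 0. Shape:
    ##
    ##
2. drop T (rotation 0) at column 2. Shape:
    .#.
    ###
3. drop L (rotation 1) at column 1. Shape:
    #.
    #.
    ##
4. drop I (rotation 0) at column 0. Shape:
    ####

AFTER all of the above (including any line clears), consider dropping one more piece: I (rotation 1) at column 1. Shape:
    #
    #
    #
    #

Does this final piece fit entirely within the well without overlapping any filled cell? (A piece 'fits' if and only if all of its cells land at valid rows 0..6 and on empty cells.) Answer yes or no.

Answer: no

Derivation:
Drop 1: O rot2 at col 0 lands with bottom-row=0; cleared 0 line(s) (total 0); column heights now [2 2 0 0 0], max=2
Drop 2: T rot0 at col 2 lands with bottom-row=0; cleared 1 line(s) (total 1); column heights now [1 1 0 1 0], max=1
Drop 3: L rot1 at col 1 lands with bottom-row=1; cleared 0 line(s) (total 1); column heights now [1 4 2 1 0], max=4
Drop 4: I rot0 at col 0 lands with bottom-row=4; cleared 0 line(s) (total 1); column heights now [5 5 5 5 0], max=5
Test piece I rot1 at col 1 (width 1): heights before test = [5 5 5 5 0]; fits = False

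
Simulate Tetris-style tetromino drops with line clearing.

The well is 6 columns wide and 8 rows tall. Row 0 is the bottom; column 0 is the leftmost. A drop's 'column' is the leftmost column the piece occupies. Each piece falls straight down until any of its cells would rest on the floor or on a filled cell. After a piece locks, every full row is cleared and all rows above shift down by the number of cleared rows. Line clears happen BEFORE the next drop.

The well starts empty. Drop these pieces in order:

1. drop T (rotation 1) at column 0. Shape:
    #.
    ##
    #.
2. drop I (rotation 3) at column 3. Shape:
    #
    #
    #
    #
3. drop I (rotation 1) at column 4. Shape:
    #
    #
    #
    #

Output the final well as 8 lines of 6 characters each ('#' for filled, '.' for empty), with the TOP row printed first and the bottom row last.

Drop 1: T rot1 at col 0 lands with bottom-row=0; cleared 0 line(s) (total 0); column heights now [3 2 0 0 0 0], max=3
Drop 2: I rot3 at col 3 lands with bottom-row=0; cleared 0 line(s) (total 0); column heights now [3 2 0 4 0 0], max=4
Drop 3: I rot1 at col 4 lands with bottom-row=0; cleared 0 line(s) (total 0); column heights now [3 2 0 4 4 0], max=4

Answer: ......
......
......
......
...##.
#..##.
##.##.
#..##.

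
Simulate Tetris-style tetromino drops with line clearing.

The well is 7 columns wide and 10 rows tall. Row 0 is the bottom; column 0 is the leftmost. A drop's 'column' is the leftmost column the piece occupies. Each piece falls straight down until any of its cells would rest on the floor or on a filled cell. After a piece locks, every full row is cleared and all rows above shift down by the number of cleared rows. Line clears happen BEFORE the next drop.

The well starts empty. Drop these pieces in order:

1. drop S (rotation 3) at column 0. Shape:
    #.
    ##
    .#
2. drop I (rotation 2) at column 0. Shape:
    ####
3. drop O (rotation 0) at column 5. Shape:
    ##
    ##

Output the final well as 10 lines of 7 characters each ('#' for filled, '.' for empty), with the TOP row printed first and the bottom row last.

Answer: .......
.......
.......
.......
.......
.......
####...
#......
##...##
.#...##

Derivation:
Drop 1: S rot3 at col 0 lands with bottom-row=0; cleared 0 line(s) (total 0); column heights now [3 2 0 0 0 0 0], max=3
Drop 2: I rot2 at col 0 lands with bottom-row=3; cleared 0 line(s) (total 0); column heights now [4 4 4 4 0 0 0], max=4
Drop 3: O rot0 at col 5 lands with bottom-row=0; cleared 0 line(s) (total 0); column heights now [4 4 4 4 0 2 2], max=4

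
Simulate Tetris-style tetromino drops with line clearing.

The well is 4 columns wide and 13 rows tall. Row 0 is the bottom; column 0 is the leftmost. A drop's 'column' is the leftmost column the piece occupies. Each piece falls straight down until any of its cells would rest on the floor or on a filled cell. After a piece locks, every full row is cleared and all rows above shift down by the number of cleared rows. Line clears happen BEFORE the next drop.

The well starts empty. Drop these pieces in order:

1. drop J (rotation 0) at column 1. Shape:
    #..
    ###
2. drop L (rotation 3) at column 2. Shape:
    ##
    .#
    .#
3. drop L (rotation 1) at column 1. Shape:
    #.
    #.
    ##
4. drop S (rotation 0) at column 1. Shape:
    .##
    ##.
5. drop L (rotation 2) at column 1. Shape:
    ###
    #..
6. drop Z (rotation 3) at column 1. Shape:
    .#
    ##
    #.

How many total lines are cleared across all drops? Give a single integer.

Drop 1: J rot0 at col 1 lands with bottom-row=0; cleared 0 line(s) (total 0); column heights now [0 2 1 1], max=2
Drop 2: L rot3 at col 2 lands with bottom-row=1; cleared 0 line(s) (total 0); column heights now [0 2 4 4], max=4
Drop 3: L rot1 at col 1 lands with bottom-row=4; cleared 0 line(s) (total 0); column heights now [0 7 5 4], max=7
Drop 4: S rot0 at col 1 lands with bottom-row=7; cleared 0 line(s) (total 0); column heights now [0 8 9 9], max=9
Drop 5: L rot2 at col 1 lands with bottom-row=8; cleared 0 line(s) (total 0); column heights now [0 10 10 10], max=10
Drop 6: Z rot3 at col 1 lands with bottom-row=10; cleared 0 line(s) (total 0); column heights now [0 12 13 10], max=13

Answer: 0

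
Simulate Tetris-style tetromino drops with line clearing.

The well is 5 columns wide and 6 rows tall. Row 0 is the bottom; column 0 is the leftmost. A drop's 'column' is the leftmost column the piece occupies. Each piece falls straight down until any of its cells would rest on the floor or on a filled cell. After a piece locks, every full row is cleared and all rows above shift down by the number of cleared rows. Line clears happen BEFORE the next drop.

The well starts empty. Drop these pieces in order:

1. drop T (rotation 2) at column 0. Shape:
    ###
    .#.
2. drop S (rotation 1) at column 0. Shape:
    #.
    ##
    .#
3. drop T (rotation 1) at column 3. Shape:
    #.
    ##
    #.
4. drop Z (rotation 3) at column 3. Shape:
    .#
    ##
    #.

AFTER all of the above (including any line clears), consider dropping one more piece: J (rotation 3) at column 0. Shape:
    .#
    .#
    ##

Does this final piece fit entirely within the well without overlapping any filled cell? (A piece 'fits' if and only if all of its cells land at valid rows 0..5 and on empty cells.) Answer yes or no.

Answer: no

Derivation:
Drop 1: T rot2 at col 0 lands with bottom-row=0; cleared 0 line(s) (total 0); column heights now [2 2 2 0 0], max=2
Drop 2: S rot1 at col 0 lands with bottom-row=2; cleared 0 line(s) (total 0); column heights now [5 4 2 0 0], max=5
Drop 3: T rot1 at col 3 lands with bottom-row=0; cleared 1 line(s) (total 1); column heights now [4 3 0 2 0], max=4
Drop 4: Z rot3 at col 3 lands with bottom-row=2; cleared 0 line(s) (total 1); column heights now [4 3 0 4 5], max=5
Test piece J rot3 at col 0 (width 2): heights before test = [4 3 0 4 5]; fits = False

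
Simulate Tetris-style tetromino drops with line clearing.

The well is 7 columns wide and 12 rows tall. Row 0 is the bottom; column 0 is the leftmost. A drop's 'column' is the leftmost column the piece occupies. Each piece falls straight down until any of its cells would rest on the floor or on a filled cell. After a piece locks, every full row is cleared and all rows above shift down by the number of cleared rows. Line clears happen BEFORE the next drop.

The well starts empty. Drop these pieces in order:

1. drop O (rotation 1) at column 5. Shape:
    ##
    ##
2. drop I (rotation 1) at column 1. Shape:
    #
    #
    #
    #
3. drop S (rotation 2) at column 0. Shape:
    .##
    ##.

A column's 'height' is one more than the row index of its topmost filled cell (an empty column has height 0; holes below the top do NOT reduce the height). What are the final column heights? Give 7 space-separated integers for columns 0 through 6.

Drop 1: O rot1 at col 5 lands with bottom-row=0; cleared 0 line(s) (total 0); column heights now [0 0 0 0 0 2 2], max=2
Drop 2: I rot1 at col 1 lands with bottom-row=0; cleared 0 line(s) (total 0); column heights now [0 4 0 0 0 2 2], max=4
Drop 3: S rot2 at col 0 lands with bottom-row=4; cleared 0 line(s) (total 0); column heights now [5 6 6 0 0 2 2], max=6

Answer: 5 6 6 0 0 2 2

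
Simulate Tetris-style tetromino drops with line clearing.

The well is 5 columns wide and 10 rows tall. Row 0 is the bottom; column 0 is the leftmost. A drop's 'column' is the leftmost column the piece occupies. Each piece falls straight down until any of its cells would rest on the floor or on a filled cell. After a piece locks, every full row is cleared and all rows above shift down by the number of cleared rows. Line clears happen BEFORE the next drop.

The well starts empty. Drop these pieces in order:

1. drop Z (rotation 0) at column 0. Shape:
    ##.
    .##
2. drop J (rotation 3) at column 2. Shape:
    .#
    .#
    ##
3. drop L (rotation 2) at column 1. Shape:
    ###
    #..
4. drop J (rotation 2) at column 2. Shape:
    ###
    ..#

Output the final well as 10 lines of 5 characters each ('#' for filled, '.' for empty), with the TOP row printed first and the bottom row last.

Answer: .....
.....
.....
.....
..###
.####
.#.#.
...#.
####.
.##..

Derivation:
Drop 1: Z rot0 at col 0 lands with bottom-row=0; cleared 0 line(s) (total 0); column heights now [2 2 1 0 0], max=2
Drop 2: J rot3 at col 2 lands with bottom-row=1; cleared 0 line(s) (total 0); column heights now [2 2 2 4 0], max=4
Drop 3: L rot2 at col 1 lands with bottom-row=3; cleared 0 line(s) (total 0); column heights now [2 5 5 5 0], max=5
Drop 4: J rot2 at col 2 lands with bottom-row=4; cleared 0 line(s) (total 0); column heights now [2 5 6 6 6], max=6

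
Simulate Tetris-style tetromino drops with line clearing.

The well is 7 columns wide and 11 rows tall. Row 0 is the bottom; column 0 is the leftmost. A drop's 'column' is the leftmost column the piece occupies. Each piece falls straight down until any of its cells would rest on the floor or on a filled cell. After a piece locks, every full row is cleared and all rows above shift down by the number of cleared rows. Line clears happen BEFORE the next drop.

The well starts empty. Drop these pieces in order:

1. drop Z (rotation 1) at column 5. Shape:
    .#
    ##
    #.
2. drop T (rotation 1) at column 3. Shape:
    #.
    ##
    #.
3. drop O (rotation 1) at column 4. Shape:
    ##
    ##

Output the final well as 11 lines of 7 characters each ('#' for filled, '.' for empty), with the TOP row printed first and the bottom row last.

Drop 1: Z rot1 at col 5 lands with bottom-row=0; cleared 0 line(s) (total 0); column heights now [0 0 0 0 0 2 3], max=3
Drop 2: T rot1 at col 3 lands with bottom-row=0; cleared 0 line(s) (total 0); column heights now [0 0 0 3 2 2 3], max=3
Drop 3: O rot1 at col 4 lands with bottom-row=2; cleared 0 line(s) (total 0); column heights now [0 0 0 3 4 4 3], max=4

Answer: .......
.......
.......
.......
.......
.......
.......
....##.
...####
...####
...#.#.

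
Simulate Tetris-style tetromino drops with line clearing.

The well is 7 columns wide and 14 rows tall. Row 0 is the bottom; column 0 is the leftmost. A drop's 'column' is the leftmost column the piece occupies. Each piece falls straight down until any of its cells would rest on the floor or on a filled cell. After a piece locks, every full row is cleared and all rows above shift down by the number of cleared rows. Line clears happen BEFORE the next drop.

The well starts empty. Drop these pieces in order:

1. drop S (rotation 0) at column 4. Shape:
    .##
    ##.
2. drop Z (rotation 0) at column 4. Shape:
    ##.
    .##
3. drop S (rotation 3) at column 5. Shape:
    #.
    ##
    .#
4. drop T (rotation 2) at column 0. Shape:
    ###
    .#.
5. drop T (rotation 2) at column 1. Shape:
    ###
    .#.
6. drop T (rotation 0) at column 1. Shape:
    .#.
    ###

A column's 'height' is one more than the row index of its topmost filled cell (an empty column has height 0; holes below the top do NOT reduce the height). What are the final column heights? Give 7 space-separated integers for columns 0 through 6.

Drop 1: S rot0 at col 4 lands with bottom-row=0; cleared 0 line(s) (total 0); column heights now [0 0 0 0 1 2 2], max=2
Drop 2: Z rot0 at col 4 lands with bottom-row=2; cleared 0 line(s) (total 0); column heights now [0 0 0 0 4 4 3], max=4
Drop 3: S rot3 at col 5 lands with bottom-row=3; cleared 0 line(s) (total 0); column heights now [0 0 0 0 4 6 5], max=6
Drop 4: T rot2 at col 0 lands with bottom-row=0; cleared 0 line(s) (total 0); column heights now [2 2 2 0 4 6 5], max=6
Drop 5: T rot2 at col 1 lands with bottom-row=2; cleared 0 line(s) (total 0); column heights now [2 4 4 4 4 6 5], max=6
Drop 6: T rot0 at col 1 lands with bottom-row=4; cleared 0 line(s) (total 0); column heights now [2 5 6 5 4 6 5], max=6

Answer: 2 5 6 5 4 6 5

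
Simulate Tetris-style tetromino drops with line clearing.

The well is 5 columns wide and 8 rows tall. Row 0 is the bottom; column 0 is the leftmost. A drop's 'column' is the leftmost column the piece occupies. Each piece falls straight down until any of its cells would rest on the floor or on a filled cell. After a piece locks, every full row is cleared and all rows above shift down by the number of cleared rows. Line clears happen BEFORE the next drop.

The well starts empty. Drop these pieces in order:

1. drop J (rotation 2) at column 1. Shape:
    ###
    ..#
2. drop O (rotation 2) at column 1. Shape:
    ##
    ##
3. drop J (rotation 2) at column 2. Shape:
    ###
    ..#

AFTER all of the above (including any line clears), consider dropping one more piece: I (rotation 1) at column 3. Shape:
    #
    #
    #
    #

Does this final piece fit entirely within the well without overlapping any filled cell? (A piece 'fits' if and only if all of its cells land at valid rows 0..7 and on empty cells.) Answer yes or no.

Answer: no

Derivation:
Drop 1: J rot2 at col 1 lands with bottom-row=0; cleared 0 line(s) (total 0); column heights now [0 2 2 2 0], max=2
Drop 2: O rot2 at col 1 lands with bottom-row=2; cleared 0 line(s) (total 0); column heights now [0 4 4 2 0], max=4
Drop 3: J rot2 at col 2 lands with bottom-row=3; cleared 0 line(s) (total 0); column heights now [0 4 5 5 5], max=5
Test piece I rot1 at col 3 (width 1): heights before test = [0 4 5 5 5]; fits = False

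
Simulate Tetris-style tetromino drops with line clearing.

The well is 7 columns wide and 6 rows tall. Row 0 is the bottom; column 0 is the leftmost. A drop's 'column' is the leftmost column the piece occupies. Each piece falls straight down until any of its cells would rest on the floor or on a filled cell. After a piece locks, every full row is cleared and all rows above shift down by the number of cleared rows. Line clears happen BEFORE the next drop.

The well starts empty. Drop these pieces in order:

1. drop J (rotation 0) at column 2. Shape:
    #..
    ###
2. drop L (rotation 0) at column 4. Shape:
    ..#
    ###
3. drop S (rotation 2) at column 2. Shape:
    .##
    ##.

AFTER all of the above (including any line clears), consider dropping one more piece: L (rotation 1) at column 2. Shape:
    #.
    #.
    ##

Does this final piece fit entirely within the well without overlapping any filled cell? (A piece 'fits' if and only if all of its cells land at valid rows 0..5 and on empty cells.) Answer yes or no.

Drop 1: J rot0 at col 2 lands with bottom-row=0; cleared 0 line(s) (total 0); column heights now [0 0 2 1 1 0 0], max=2
Drop 2: L rot0 at col 4 lands with bottom-row=1; cleared 0 line(s) (total 0); column heights now [0 0 2 1 2 2 3], max=3
Drop 3: S rot2 at col 2 lands with bottom-row=2; cleared 0 line(s) (total 0); column heights now [0 0 3 4 4 2 3], max=4
Test piece L rot1 at col 2 (width 2): heights before test = [0 0 3 4 4 2 3]; fits = False

Answer: no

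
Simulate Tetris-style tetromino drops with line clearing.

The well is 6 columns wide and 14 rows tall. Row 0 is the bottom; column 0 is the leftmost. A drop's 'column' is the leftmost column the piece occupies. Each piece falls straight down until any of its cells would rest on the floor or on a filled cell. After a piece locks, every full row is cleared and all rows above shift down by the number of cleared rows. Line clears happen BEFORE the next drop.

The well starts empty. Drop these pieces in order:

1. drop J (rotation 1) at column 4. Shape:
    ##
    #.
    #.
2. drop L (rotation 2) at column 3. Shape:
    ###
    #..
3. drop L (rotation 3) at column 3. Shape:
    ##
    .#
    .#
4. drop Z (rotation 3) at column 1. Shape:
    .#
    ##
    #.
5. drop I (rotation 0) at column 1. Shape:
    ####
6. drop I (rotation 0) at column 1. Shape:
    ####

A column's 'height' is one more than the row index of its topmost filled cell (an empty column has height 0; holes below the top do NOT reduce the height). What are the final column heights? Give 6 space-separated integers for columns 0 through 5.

Drop 1: J rot1 at col 4 lands with bottom-row=0; cleared 0 line(s) (total 0); column heights now [0 0 0 0 3 3], max=3
Drop 2: L rot2 at col 3 lands with bottom-row=2; cleared 0 line(s) (total 0); column heights now [0 0 0 4 4 4], max=4
Drop 3: L rot3 at col 3 lands with bottom-row=4; cleared 0 line(s) (total 0); column heights now [0 0 0 7 7 4], max=7
Drop 4: Z rot3 at col 1 lands with bottom-row=0; cleared 0 line(s) (total 0); column heights now [0 2 3 7 7 4], max=7
Drop 5: I rot0 at col 1 lands with bottom-row=7; cleared 0 line(s) (total 0); column heights now [0 8 8 8 8 4], max=8
Drop 6: I rot0 at col 1 lands with bottom-row=8; cleared 0 line(s) (total 0); column heights now [0 9 9 9 9 4], max=9

Answer: 0 9 9 9 9 4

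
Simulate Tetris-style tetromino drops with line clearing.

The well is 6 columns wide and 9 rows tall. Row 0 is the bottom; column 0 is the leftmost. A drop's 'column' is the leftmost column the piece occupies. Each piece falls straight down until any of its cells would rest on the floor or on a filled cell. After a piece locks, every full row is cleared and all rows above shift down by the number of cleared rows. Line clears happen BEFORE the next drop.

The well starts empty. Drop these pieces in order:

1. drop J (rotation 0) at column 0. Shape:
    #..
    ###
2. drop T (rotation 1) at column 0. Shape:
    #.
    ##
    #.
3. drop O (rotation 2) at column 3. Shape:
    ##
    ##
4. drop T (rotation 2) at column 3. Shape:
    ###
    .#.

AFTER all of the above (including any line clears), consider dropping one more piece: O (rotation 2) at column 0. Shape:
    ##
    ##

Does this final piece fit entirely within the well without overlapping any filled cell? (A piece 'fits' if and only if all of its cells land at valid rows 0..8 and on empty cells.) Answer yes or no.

Drop 1: J rot0 at col 0 lands with bottom-row=0; cleared 0 line(s) (total 0); column heights now [2 1 1 0 0 0], max=2
Drop 2: T rot1 at col 0 lands with bottom-row=2; cleared 0 line(s) (total 0); column heights now [5 4 1 0 0 0], max=5
Drop 3: O rot2 at col 3 lands with bottom-row=0; cleared 0 line(s) (total 0); column heights now [5 4 1 2 2 0], max=5
Drop 4: T rot2 at col 3 lands with bottom-row=2; cleared 0 line(s) (total 0); column heights now [5 4 1 4 4 4], max=5
Test piece O rot2 at col 0 (width 2): heights before test = [5 4 1 4 4 4]; fits = True

Answer: yes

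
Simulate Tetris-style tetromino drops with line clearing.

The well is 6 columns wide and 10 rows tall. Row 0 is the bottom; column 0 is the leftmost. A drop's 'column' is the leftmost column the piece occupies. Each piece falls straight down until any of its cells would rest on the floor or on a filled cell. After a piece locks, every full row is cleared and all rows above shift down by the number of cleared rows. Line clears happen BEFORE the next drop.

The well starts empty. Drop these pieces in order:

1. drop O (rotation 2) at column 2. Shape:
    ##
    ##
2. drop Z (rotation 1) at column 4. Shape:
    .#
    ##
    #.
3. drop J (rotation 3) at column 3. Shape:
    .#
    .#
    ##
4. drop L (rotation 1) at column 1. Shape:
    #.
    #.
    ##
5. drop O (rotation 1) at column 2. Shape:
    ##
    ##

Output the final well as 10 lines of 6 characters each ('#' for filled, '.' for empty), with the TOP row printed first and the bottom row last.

Drop 1: O rot2 at col 2 lands with bottom-row=0; cleared 0 line(s) (total 0); column heights now [0 0 2 2 0 0], max=2
Drop 2: Z rot1 at col 4 lands with bottom-row=0; cleared 0 line(s) (total 0); column heights now [0 0 2 2 2 3], max=3
Drop 3: J rot3 at col 3 lands with bottom-row=2; cleared 0 line(s) (total 0); column heights now [0 0 2 3 5 3], max=5
Drop 4: L rot1 at col 1 lands with bottom-row=2; cleared 0 line(s) (total 0); column heights now [0 5 3 3 5 3], max=5
Drop 5: O rot1 at col 2 lands with bottom-row=3; cleared 0 line(s) (total 0); column heights now [0 5 5 5 5 3], max=5

Answer: ......
......
......
......
......
.####.
.####.
.#####
..####
..###.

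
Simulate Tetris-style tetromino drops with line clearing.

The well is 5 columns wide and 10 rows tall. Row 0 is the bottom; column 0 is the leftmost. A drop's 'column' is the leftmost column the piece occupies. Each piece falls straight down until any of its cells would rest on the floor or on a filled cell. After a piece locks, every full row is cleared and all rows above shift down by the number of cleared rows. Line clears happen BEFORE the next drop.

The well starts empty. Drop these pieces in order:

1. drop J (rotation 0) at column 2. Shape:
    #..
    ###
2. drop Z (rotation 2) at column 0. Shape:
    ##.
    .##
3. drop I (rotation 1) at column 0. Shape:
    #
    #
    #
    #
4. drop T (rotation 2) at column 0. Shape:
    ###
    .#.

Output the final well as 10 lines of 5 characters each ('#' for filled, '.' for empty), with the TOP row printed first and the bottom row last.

Answer: .....
###..
##...
#....
#....
#....
##...
.##..
..#..
..###

Derivation:
Drop 1: J rot0 at col 2 lands with bottom-row=0; cleared 0 line(s) (total 0); column heights now [0 0 2 1 1], max=2
Drop 2: Z rot2 at col 0 lands with bottom-row=2; cleared 0 line(s) (total 0); column heights now [4 4 3 1 1], max=4
Drop 3: I rot1 at col 0 lands with bottom-row=4; cleared 0 line(s) (total 0); column heights now [8 4 3 1 1], max=8
Drop 4: T rot2 at col 0 lands with bottom-row=7; cleared 0 line(s) (total 0); column heights now [9 9 9 1 1], max=9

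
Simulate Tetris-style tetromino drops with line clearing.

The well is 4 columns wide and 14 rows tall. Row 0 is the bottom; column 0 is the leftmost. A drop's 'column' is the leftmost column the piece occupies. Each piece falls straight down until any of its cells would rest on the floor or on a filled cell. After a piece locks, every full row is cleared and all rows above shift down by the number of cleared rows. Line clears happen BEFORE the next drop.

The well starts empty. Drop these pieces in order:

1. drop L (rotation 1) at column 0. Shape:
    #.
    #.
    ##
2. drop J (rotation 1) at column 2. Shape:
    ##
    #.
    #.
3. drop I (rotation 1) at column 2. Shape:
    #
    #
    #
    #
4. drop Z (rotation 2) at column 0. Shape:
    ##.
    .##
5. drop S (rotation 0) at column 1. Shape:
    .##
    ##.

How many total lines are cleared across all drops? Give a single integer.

Drop 1: L rot1 at col 0 lands with bottom-row=0; cleared 0 line(s) (total 0); column heights now [3 1 0 0], max=3
Drop 2: J rot1 at col 2 lands with bottom-row=0; cleared 0 line(s) (total 0); column heights now [3 1 3 3], max=3
Drop 3: I rot1 at col 2 lands with bottom-row=3; cleared 0 line(s) (total 0); column heights now [3 1 7 3], max=7
Drop 4: Z rot2 at col 0 lands with bottom-row=7; cleared 0 line(s) (total 0); column heights now [9 9 8 3], max=9
Drop 5: S rot0 at col 1 lands with bottom-row=9; cleared 0 line(s) (total 0); column heights now [9 10 11 11], max=11

Answer: 0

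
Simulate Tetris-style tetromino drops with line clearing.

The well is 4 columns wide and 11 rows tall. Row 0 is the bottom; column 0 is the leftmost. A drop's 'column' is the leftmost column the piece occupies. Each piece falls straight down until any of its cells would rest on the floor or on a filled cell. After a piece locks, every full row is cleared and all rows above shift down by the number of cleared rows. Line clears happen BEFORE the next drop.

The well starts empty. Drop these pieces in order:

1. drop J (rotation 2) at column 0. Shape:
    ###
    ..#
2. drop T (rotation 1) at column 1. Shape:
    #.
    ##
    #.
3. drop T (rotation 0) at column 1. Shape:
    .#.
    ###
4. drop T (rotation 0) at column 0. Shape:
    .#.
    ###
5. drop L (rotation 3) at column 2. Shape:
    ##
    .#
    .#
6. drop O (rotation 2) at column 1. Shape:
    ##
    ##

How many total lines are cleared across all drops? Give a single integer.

Drop 1: J rot2 at col 0 lands with bottom-row=0; cleared 0 line(s) (total 0); column heights now [2 2 2 0], max=2
Drop 2: T rot1 at col 1 lands with bottom-row=2; cleared 0 line(s) (total 0); column heights now [2 5 4 0], max=5
Drop 3: T rot0 at col 1 lands with bottom-row=5; cleared 0 line(s) (total 0); column heights now [2 6 7 6], max=7
Drop 4: T rot0 at col 0 lands with bottom-row=7; cleared 0 line(s) (total 0); column heights now [8 9 8 6], max=9
Drop 5: L rot3 at col 2 lands with bottom-row=6; cleared 1 line(s) (total 1); column heights now [2 8 8 8], max=8
Drop 6: O rot2 at col 1 lands with bottom-row=8; cleared 0 line(s) (total 1); column heights now [2 10 10 8], max=10

Answer: 1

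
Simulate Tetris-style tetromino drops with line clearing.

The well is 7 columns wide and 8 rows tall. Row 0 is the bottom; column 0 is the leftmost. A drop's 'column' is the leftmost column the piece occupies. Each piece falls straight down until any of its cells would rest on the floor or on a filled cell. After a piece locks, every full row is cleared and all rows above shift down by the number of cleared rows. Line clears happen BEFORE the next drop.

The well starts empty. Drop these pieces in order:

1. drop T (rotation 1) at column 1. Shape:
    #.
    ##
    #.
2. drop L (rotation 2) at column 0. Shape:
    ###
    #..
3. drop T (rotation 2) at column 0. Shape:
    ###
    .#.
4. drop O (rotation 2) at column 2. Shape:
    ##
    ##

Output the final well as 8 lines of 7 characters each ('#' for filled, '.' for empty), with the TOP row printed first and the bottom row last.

Drop 1: T rot1 at col 1 lands with bottom-row=0; cleared 0 line(s) (total 0); column heights now [0 3 2 0 0 0 0], max=3
Drop 2: L rot2 at col 0 lands with bottom-row=2; cleared 0 line(s) (total 0); column heights now [4 4 4 0 0 0 0], max=4
Drop 3: T rot2 at col 0 lands with bottom-row=4; cleared 0 line(s) (total 0); column heights now [6 6 6 0 0 0 0], max=6
Drop 4: O rot2 at col 2 lands with bottom-row=6; cleared 0 line(s) (total 0); column heights now [6 6 8 8 0 0 0], max=8

Answer: ..##...
..##...
###....
.#.....
###....
##.....
.##....
.#.....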